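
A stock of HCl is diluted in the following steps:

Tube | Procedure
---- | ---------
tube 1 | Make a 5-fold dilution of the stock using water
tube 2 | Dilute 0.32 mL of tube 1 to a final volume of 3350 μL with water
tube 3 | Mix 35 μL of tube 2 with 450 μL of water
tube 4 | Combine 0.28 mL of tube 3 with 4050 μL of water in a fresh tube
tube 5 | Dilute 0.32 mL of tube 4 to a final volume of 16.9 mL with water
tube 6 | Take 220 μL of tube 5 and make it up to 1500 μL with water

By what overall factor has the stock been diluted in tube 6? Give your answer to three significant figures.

4.04 × 10^6

Step 1: 5-fold → factor 5
Step 2: 0.32 mL brought to 3350 μL → factor 3.35/0.32 = 10.469
Step 3: 35 μL + 450 μL = 485 μL total → factor 485/35 = 13.857
Step 4: 0.28 mL + 4050 μL = 4.33 mL total → factor 4.33/0.28 = 15.464
Step 5: 0.32 mL brought to 16.9 mL → factor 16.9/0.32 = 52.812
Step 6: 220 μL brought to 1500 μL → factor 1500/220 = 6.8182
Overall dilution factor = 5 × 10.469 × 13.857 × 15.464 × 52.812 × 6.8182 = 4.039 × 10^6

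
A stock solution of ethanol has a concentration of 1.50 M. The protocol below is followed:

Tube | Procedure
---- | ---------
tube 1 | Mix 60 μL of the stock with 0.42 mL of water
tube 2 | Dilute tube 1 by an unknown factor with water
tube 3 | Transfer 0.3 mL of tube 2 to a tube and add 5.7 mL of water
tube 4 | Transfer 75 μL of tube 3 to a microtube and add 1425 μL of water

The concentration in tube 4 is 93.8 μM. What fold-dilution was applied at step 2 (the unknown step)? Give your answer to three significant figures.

5.00-fold

Step 1: 60 μL + 0.42 mL = 480 μL total → factor 480/60 = 8
Step 2: unknown factor x
Step 3: 0.3 mL + 5.7 mL = 6 mL total → factor 6/0.3 = 20
Step 4: 75 μL + 1425 μL = 1500 μL total → factor 1500/75 = 20
Product of known-step factors = 3200
Overall factor = 1.50 M / (93.8 μM) = 15991
x = 15991 / 3200 = 5.00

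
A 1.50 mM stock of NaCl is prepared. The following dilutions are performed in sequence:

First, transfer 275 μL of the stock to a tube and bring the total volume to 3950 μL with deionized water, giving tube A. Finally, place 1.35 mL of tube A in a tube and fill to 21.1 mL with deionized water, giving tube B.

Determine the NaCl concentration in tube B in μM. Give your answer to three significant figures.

Step 1: 275 μL brought to 3950 μL → factor 3950/275 = 14.364
Step 2: 1.35 mL brought to 21.1 mL → factor 21.1/1.35 = 15.63
Overall dilution factor = 14.364 × 15.63 = 224.5
Final = 1.50 mM / 224.5 = 0.006682 mM = 6.68 μM

6.68 μM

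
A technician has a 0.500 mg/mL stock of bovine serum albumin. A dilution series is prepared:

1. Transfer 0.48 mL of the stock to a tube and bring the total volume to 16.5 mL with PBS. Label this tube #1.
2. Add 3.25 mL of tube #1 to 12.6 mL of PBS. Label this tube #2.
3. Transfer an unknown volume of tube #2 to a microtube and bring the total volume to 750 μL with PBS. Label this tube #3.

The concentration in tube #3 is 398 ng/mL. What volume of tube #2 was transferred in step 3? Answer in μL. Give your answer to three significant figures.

Step 1: 0.48 mL brought to 16.5 mL → factor 16.5/0.48 = 34.375
Step 2: 3.25 mL + 12.6 mL = 15.85 mL total → factor 15.85/3.25 = 4.8769
Step 3: v brought to 750 μL → factor = 750 μL/v
Product of known-step factors = 167.64
Overall factor = 0.500 mg/mL / (398 ng/mL) = 1256.3
Step-3 factor = 1256.3 / 167.64 = 7.4937
v = 750 μL / 7.4937 = 100 μL

100 μL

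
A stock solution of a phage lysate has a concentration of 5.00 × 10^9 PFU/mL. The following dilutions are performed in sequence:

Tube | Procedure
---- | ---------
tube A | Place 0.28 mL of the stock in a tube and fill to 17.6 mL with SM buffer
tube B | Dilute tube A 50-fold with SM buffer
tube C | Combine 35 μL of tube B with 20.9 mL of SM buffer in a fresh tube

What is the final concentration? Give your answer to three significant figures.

2.66 × 10^3 PFU/mL

Step 1: 0.28 mL brought to 17.6 mL → factor 17.6/0.28 = 62.857
Step 2: 50-fold → factor 50
Step 3: 35 μL + 20.9 mL = 20935 μL total → factor 20935/35 = 598.14
Overall dilution factor = 62.857 × 50 × 598.14 = 1.8799 × 10^6
Final = 5.00 × 10^9 PFU/mL / 1.8799 × 10^6 = 2.66 × 10^3 PFU/mL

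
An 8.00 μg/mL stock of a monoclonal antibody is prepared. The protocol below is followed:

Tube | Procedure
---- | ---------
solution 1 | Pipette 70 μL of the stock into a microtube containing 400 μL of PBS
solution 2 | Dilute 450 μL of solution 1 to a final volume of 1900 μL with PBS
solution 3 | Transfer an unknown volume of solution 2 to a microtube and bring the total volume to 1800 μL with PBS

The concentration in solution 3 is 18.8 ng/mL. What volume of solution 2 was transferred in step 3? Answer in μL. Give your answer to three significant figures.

120 μL

Step 1: 70 μL + 400 μL = 470 μL total → factor 470/70 = 6.7143
Step 2: 450 μL brought to 1900 μL → factor 1900/450 = 4.2222
Step 3: v brought to 1800 μL → factor = 1800 μL/v
Product of known-step factors = 28.349
Overall factor = 8.00 μg/mL / (18.8 ng/mL) = 425.53
Step-3 factor = 425.53 / 28.349 = 15.01
v = 1800 μL / 15.01 = 120 μL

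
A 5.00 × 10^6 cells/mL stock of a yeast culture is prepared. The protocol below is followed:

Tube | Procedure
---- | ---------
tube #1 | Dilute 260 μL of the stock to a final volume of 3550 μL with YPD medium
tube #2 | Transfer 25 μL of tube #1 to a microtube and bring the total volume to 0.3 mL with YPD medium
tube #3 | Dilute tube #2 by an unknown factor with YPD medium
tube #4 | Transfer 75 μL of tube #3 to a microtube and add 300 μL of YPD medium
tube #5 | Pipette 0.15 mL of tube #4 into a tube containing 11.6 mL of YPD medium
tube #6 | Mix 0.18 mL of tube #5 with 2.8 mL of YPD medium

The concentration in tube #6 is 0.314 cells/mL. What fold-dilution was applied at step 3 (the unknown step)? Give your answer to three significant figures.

15.0-fold

Step 1: 260 μL brought to 3550 μL → factor 3550/260 = 13.654
Step 2: 25 μL brought to 0.3 mL → factor 300/25 = 12
Step 3: unknown factor x
Step 4: 75 μL + 300 μL = 375 μL total → factor 375/75 = 5
Step 5: 0.15 mL + 11.6 mL = 11.75 mL total → factor 11.75/0.15 = 78.333
Step 6: 0.18 mL + 2.8 mL = 2.98 mL total → factor 2.98/0.18 = 16.556
Product of known-step factors = 1.0624 × 10^6
Overall factor = 5.00 × 10^6 cells/mL / (0.314 cells/mL) = 1.5924 × 10^7
x = 1.5924 × 10^7 / 1.0624 × 10^6 = 15.0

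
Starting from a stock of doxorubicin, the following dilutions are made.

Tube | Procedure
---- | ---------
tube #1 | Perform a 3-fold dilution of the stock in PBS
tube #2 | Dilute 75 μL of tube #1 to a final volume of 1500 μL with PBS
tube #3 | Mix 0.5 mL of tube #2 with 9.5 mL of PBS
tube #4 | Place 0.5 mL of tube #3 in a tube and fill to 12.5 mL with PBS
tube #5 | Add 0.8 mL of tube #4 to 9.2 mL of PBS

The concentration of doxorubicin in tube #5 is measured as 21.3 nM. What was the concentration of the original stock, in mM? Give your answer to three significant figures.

7.99 mM

Step 1: 3-fold → factor 3
Step 2: 75 μL brought to 1500 μL → factor 1500/75 = 20
Step 3: 0.5 mL + 9.5 mL = 10 mL total → factor 10/0.5 = 20
Step 4: 0.5 mL brought to 12.5 mL → factor 12.5/0.5 = 25
Step 5: 0.8 mL + 9.2 mL = 10 mL total → factor 10/0.8 = 12.5
Overall dilution factor = 3 × 20 × 20 × 25 × 12.5 = 3.75 × 10^5
Stock = 21.3 nM × 3.75 × 10^5 = 7.988 × 10^6 nM = 7.99 mM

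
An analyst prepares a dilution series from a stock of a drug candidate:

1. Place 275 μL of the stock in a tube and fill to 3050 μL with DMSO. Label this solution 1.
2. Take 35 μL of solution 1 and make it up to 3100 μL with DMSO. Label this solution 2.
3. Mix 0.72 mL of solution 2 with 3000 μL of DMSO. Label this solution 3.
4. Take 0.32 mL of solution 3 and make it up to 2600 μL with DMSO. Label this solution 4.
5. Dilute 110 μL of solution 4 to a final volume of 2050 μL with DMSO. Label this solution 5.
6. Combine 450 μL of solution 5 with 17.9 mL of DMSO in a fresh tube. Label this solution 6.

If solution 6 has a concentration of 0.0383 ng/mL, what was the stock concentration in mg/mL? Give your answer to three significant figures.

1.20 mg/mL

Step 1: 275 μL brought to 3050 μL → factor 3050/275 = 11.091
Step 2: 35 μL brought to 3100 μL → factor 3100/35 = 88.571
Step 3: 0.72 mL + 3000 μL = 3.72 mL total → factor 3.72/0.72 = 5.1667
Step 4: 0.32 mL brought to 2600 μL → factor 2.6/0.32 = 8.125
Step 5: 110 μL brought to 2050 μL → factor 2050/110 = 18.636
Step 6: 450 μL + 17.9 mL = 18350 μL total → factor 18350/450 = 40.778
Overall dilution factor = 11.091 × 88.571 × 5.1667 × 8.125 × 18.636 × 40.778 = 3.1339 × 10^7
Stock = 0.0383 ng/mL × 3.1339 × 10^7 = 1.200 × 10^6 ng/mL = 1.20 mg/mL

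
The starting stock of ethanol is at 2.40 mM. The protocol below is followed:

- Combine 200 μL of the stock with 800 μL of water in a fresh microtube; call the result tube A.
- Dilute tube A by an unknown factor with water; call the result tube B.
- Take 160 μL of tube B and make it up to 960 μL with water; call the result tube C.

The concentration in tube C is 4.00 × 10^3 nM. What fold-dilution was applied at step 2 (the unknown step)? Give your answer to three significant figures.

Step 1: 200 μL + 800 μL = 1000 μL total → factor 1000/200 = 5
Step 2: unknown factor x
Step 3: 160 μL brought to 960 μL → factor 960/160 = 6
Product of known-step factors = 30
Overall factor = 2.40 mM / (4.00 × 10^3 nM) = 600
x = 600 / 30 = 20.0

20.0-fold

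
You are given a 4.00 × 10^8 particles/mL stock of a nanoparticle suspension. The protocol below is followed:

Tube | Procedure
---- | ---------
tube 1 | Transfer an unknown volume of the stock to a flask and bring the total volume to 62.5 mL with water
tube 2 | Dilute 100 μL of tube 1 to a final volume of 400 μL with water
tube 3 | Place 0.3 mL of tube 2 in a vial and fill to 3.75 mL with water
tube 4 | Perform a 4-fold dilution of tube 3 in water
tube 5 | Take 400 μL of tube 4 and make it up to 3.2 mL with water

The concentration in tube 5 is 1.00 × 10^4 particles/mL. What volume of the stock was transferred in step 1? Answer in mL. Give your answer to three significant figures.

2.50 mL

Step 1: v brought to 62.5 mL → factor = 62.5 mL/v
Step 2: 100 μL brought to 400 μL → factor 400/100 = 4
Step 3: 0.3 mL brought to 3.75 mL → factor 3.75/0.3 = 12.5
Step 4: 4-fold → factor 4
Step 5: 400 μL brought to 3.2 mL → factor 3200/400 = 8
Product of known-step factors = 1600
Overall factor = 4.00 × 10^8 particles/mL / (1.00 × 10^4 particles/mL) = 40000
Step-1 factor = 40000 / 1600 = 25
v = 62.5 mL / 25 = 2.50 mL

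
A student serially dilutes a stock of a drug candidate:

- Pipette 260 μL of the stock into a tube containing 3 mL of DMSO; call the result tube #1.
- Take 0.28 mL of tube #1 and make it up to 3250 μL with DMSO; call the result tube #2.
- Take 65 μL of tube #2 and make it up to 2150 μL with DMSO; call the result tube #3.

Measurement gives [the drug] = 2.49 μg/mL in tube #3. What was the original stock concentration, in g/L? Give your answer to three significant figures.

12.0 g/L

Step 1: 260 μL + 3 mL = 3260 μL total → factor 3260/260 = 12.538
Step 2: 0.28 mL brought to 3250 μL → factor 3.25/0.28 = 11.607
Step 3: 65 μL brought to 2150 μL → factor 2150/65 = 33.077
Overall dilution factor = 12.538 × 11.607 × 33.077 = 4813.9
Stock = 2.49 μg/mL × 4813.9 = 1.199 × 10^4 μg/mL = 12.0 g/L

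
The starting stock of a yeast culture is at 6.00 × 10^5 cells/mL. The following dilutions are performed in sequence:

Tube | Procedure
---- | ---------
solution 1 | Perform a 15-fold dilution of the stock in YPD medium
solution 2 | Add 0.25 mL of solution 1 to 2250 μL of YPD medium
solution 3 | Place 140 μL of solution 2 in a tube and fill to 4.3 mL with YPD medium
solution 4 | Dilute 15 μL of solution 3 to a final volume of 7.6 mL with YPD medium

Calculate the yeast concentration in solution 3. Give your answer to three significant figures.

130 cells/mL

Step 1: 15-fold → factor 15
Step 2: 0.25 mL + 2250 μL = 2.5 mL total → factor 2.5/0.25 = 10
Step 3: 140 μL brought to 4.3 mL → factor 4300/140 = 30.714
Dilution factor through solution 3 = 15 × 10 × 30.714 = 4607.1
[solution 3] = 6.00 × 10^5 cells/mL / 4607.1 = 130 cells/mL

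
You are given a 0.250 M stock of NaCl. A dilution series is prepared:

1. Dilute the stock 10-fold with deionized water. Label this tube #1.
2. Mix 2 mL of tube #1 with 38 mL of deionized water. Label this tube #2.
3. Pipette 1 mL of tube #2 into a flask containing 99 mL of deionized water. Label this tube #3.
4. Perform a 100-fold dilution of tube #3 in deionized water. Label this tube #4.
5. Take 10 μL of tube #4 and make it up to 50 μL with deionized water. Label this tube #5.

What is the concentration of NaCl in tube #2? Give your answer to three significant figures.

0.00125 M

Step 1: 10-fold → factor 10
Step 2: 2 mL + 38 mL = 40 mL total → factor 40/2 = 20
Dilution factor through tube #2 = 10 × 20 = 200
[tube #2] = 0.250 M / 200 = 0.00125 M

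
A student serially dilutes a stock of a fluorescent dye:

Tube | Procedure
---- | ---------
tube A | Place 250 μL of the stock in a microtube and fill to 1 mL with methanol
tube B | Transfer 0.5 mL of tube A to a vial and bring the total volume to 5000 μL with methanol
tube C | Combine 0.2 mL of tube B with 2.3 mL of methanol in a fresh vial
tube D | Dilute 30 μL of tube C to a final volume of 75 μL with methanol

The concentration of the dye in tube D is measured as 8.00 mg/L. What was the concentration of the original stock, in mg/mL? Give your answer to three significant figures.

Step 1: 250 μL brought to 1 mL → factor 1000/250 = 4
Step 2: 0.5 mL brought to 5000 μL → factor 5/0.5 = 10
Step 3: 0.2 mL + 2.3 mL = 2.5 mL total → factor 2.5/0.2 = 12.5
Step 4: 30 μL brought to 75 μL → factor 75/30 = 2.5
Overall dilution factor = 4 × 10 × 12.5 × 2.5 = 1250
Stock = 8.00 mg/L × 1250 = 1.000 × 10^4 mg/L = 10.0 mg/mL

10.0 mg/mL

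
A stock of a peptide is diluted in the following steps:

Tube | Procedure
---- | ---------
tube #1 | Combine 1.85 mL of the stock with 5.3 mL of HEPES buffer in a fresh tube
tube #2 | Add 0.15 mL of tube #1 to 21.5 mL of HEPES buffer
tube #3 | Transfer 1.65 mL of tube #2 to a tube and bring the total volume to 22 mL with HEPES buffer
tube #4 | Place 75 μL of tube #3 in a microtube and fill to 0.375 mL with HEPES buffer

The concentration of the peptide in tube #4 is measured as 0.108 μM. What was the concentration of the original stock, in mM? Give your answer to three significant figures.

Step 1: 1.85 mL + 5.3 mL = 7.15 mL total → factor 7.15/1.85 = 3.8649
Step 2: 0.15 mL + 21.5 mL = 21.65 mL total → factor 21.65/0.15 = 144.33
Step 3: 1.65 mL brought to 22 mL → factor 22/1.65 = 13.333
Step 4: 75 μL brought to 0.375 mL → factor 375/75 = 5
Overall dilution factor = 3.8649 × 144.33 × 13.333 × 5 = 37189
Stock = 0.108 μM × 37189 = 4016 μM = 4.02 mM

4.02 mM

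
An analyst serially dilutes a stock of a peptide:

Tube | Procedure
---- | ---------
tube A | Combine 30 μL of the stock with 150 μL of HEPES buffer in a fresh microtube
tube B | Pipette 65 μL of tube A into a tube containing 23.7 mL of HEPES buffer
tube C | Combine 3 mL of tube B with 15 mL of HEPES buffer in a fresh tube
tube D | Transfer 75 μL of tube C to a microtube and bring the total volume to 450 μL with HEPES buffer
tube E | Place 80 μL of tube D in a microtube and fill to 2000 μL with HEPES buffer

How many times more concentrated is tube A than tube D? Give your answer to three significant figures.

1.32 × 10^4

Step 1: 30 μL + 150 μL = 180 μL total → factor 180/30 = 6
Step 2: 65 μL + 23.7 mL = 23765 μL total → factor 23765/65 = 365.62
Step 3: 3 mL + 15 mL = 18 mL total → factor 18/3 = 6
Step 4: 75 μL brought to 450 μL → factor 450/75 = 6
Dilution factor to tube A = 6; to tube D = 78973
[tube A]/[tube D] = (factor to tube D)/(factor to tube A) = 78973/6 = 1.32 × 10^4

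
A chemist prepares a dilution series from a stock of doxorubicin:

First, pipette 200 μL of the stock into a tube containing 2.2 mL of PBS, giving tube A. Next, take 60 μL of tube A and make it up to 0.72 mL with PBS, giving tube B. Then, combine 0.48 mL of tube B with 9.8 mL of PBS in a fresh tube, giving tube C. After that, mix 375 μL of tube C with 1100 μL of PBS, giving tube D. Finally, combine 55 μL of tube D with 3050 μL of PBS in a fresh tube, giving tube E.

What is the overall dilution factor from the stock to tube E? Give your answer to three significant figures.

6.85 × 10^5

Step 1: 200 μL + 2.2 mL = 2400 μL total → factor 2400/200 = 12
Step 2: 60 μL brought to 0.72 mL → factor 720/60 = 12
Step 3: 0.48 mL + 9.8 mL = 10.28 mL total → factor 10.28/0.48 = 21.417
Step 4: 375 μL + 1100 μL = 1475 μL total → factor 1475/375 = 3.9333
Step 5: 55 μL + 3050 μL = 3105 μL total → factor 3105/55 = 56.455
Overall dilution factor = 12 × 12 × 21.417 × 3.9333 × 56.455 = 6.8482 × 10^5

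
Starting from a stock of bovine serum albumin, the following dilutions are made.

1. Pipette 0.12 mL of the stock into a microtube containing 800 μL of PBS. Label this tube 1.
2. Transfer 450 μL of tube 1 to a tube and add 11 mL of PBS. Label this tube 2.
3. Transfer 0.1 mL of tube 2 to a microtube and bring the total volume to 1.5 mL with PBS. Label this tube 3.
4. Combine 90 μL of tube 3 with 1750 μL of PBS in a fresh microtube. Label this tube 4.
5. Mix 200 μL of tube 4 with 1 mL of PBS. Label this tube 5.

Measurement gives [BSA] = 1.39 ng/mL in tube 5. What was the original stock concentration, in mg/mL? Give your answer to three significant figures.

0.499 mg/mL

Step 1: 0.12 mL + 800 μL = 0.92 mL total → factor 0.92/0.12 = 7.6667
Step 2: 450 μL + 11 mL = 11450 μL total → factor 11450/450 = 25.444
Step 3: 0.1 mL brought to 1.5 mL → factor 1.5/0.1 = 15
Step 4: 90 μL + 1750 μL = 1840 μL total → factor 1840/90 = 20.444
Step 5: 200 μL + 1 mL = 1200 μL total → factor 1200/200 = 6
Overall dilution factor = 7.6667 × 25.444 × 15 × 20.444 × 6 = 3.5894 × 10^5
Stock = 1.39 ng/mL × 3.5894 × 10^5 = 4.989 × 10^5 ng/mL = 0.499 mg/mL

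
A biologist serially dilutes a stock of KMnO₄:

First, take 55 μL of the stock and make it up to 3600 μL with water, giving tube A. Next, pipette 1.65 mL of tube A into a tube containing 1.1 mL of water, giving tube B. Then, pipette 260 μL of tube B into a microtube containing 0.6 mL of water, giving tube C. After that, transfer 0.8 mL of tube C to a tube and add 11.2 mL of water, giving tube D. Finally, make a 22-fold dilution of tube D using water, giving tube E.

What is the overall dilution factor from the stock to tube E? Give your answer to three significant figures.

Step 1: 55 μL brought to 3600 μL → factor 3600/55 = 65.455
Step 2: 1.65 mL + 1.1 mL = 2.75 mL total → factor 2.75/1.65 = 1.6667
Step 3: 260 μL + 0.6 mL = 860 μL total → factor 860/260 = 3.3077
Step 4: 0.8 mL + 11.2 mL = 12 mL total → factor 12/0.8 = 15
Step 5: 22-fold → factor 22
Overall dilution factor = 65.455 × 1.6667 × 3.3077 × 15 × 22 = 1.1908 × 10^5

1.19 × 10^5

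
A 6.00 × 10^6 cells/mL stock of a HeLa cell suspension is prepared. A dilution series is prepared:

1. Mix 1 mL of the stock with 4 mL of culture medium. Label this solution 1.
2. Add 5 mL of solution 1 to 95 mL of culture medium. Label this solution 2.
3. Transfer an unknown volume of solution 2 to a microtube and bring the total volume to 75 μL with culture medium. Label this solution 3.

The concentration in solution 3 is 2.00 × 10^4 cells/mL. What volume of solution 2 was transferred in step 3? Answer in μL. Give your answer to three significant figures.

25.0 μL

Step 1: 1 mL + 4 mL = 5 mL total → factor 5/1 = 5
Step 2: 5 mL + 95 mL = 100 mL total → factor 100/5 = 20
Step 3: v brought to 75 μL → factor = 75 μL/v
Product of known-step factors = 100
Overall factor = 6.00 × 10^6 cells/mL / (2.00 × 10^4 cells/mL) = 300
Step-3 factor = 300 / 100 = 3
v = 75 μL / 3 = 25.0 μL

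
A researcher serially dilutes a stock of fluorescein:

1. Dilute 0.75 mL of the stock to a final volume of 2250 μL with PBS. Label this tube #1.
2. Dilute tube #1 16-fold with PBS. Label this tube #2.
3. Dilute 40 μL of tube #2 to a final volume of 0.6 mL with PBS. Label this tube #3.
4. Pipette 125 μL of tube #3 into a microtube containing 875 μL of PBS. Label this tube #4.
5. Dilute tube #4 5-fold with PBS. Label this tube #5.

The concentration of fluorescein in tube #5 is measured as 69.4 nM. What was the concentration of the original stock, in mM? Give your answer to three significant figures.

Step 1: 0.75 mL brought to 2250 μL → factor 2.25/0.75 = 3
Step 2: 16-fold → factor 16
Step 3: 40 μL brought to 0.6 mL → factor 600/40 = 15
Step 4: 125 μL + 875 μL = 1000 μL total → factor 1000/125 = 8
Step 5: 5-fold → factor 5
Overall dilution factor = 3 × 16 × 15 × 8 × 5 = 28800
Stock = 69.4 nM × 28800 = 1.999 × 10^6 nM = 2.00 mM

2.00 mM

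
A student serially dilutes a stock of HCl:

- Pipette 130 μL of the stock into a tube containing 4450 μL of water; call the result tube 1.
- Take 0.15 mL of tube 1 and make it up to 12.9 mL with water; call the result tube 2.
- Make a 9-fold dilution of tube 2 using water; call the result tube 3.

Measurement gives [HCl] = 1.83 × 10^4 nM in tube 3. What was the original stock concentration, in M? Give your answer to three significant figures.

0.499 M

Step 1: 130 μL + 4450 μL = 4580 μL total → factor 4580/130 = 35.231
Step 2: 0.15 mL brought to 12.9 mL → factor 12.9/0.15 = 86
Step 3: 9-fold → factor 9
Overall dilution factor = 35.231 × 86 × 9 = 27269
Stock = 1.83 × 10^4 nM × 27269 = 4.990 × 10^8 nM = 0.499 M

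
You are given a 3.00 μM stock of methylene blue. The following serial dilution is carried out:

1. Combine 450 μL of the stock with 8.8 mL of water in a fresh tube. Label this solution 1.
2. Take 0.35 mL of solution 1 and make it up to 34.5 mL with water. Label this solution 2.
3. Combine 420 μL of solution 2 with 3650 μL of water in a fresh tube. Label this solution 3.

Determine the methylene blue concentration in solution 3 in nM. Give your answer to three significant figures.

0.153 nM

Step 1: 450 μL + 8.8 mL = 9250 μL total → factor 9250/450 = 20.556
Step 2: 0.35 mL brought to 34.5 mL → factor 34.5/0.35 = 98.571
Step 3: 420 μL + 3650 μL = 4070 μL total → factor 4070/420 = 9.6905
Overall dilution factor = 20.556 × 98.571 × 9.6905 = 19635
Final = 3.00 μM / 19635 = 0.0001528 μM = 0.153 nM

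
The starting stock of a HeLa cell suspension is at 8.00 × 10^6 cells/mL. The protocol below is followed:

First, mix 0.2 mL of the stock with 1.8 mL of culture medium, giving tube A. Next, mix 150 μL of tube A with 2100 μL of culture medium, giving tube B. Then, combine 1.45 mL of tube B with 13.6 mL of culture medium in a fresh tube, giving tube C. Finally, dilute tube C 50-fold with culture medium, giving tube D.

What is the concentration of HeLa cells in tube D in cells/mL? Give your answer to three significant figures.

Step 1: 0.2 mL + 1.8 mL = 2 mL total → factor 2/0.2 = 10
Step 2: 150 μL + 2100 μL = 2250 μL total → factor 2250/150 = 15
Step 3: 1.45 mL + 13.6 mL = 15.05 mL total → factor 15.05/1.45 = 10.379
Step 4: 50-fold → factor 50
Overall dilution factor = 10 × 15 × 10.379 × 50 = 77845
Final = 8.00 × 10^6 cells/mL / 77845 = 103 cells/mL

103 cells/mL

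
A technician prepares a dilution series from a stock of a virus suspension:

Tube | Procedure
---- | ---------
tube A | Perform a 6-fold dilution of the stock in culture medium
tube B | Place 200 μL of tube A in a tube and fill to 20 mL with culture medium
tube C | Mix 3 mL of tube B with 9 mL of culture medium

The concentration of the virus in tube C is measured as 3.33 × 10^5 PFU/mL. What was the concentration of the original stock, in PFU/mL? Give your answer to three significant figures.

7.99 × 10^8 PFU/mL

Step 1: 6-fold → factor 6
Step 2: 200 μL brought to 20 mL → factor 20000/200 = 100
Step 3: 3 mL + 9 mL = 12 mL total → factor 12/3 = 4
Overall dilution factor = 6 × 100 × 4 = 2400
Stock = 3.33 × 10^5 PFU/mL × 2400 = 7.99 × 10^8 PFU/mL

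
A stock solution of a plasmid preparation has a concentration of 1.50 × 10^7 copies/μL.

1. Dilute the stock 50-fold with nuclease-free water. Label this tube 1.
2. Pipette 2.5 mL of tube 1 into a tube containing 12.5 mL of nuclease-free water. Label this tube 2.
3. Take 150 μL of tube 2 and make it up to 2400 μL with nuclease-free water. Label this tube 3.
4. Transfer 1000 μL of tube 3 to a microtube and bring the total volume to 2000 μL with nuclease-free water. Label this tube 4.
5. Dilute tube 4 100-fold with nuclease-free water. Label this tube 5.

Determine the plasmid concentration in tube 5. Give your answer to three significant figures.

15.6 copies/μL

Step 1: 50-fold → factor 50
Step 2: 2.5 mL + 12.5 mL = 15 mL total → factor 15/2.5 = 6
Step 3: 150 μL brought to 2400 μL → factor 2400/150 = 16
Step 4: 1000 μL brought to 2000 μL → factor 2000/1000 = 2
Step 5: 100-fold → factor 100
Overall dilution factor = 50 × 6 × 16 × 2 × 100 = 9.6 × 10^5
Final = 1.50 × 10^7 copies/μL / 9.6 × 10^5 = 15.6 copies/μL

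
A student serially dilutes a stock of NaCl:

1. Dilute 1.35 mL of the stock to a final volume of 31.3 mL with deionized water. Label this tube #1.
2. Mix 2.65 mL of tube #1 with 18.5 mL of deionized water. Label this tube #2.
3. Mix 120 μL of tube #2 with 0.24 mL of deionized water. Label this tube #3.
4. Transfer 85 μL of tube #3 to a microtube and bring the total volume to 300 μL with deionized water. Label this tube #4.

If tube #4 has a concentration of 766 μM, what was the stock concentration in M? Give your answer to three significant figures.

Step 1: 1.35 mL brought to 31.3 mL → factor 31.3/1.35 = 23.185
Step 2: 2.65 mL + 18.5 mL = 21.15 mL total → factor 21.15/2.65 = 7.9811
Step 3: 120 μL + 0.24 mL = 360 μL total → factor 360/120 = 3
Step 4: 85 μL brought to 300 μL → factor 300/85 = 3.5294
Overall dilution factor = 23.185 × 7.9811 × 3 × 3.5294 = 1959.3
Stock = 766 μM × 1959.3 = 1.501 × 10^6 μM = 1.50 M

1.50 M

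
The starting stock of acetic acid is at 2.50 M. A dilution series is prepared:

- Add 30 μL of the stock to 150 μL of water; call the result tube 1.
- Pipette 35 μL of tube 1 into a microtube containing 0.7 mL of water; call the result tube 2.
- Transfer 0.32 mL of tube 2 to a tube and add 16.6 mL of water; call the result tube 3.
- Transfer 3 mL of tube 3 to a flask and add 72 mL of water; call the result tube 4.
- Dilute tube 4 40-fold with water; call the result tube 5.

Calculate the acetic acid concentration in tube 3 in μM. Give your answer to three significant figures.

Step 1: 30 μL + 150 μL = 180 μL total → factor 180/30 = 6
Step 2: 35 μL + 0.7 mL = 735 μL total → factor 735/35 = 21
Step 3: 0.32 mL + 16.6 mL = 16.92 mL total → factor 16.92/0.32 = 52.875
Dilution factor through tube 3 = 6 × 21 × 52.875 = 6662.2
[tube 3] = 2.50 M / 6662.2 = 0.0003752 M = 375 μM

375 μM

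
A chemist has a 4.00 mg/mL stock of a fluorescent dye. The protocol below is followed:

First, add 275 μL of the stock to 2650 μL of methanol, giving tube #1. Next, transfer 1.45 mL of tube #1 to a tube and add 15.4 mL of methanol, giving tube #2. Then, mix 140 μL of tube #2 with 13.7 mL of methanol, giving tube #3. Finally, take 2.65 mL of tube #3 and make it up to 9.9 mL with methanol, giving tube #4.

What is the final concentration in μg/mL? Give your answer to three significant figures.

0.0876 μg/mL

Step 1: 275 μL + 2650 μL = 2925 μL total → factor 2925/275 = 10.636
Step 2: 1.45 mL + 15.4 mL = 16.85 mL total → factor 16.85/1.45 = 11.621
Step 3: 140 μL + 13.7 mL = 13840 μL total → factor 13840/140 = 98.857
Step 4: 2.65 mL brought to 9.9 mL → factor 9.9/2.65 = 3.7358
Overall dilution factor = 10.636 × 11.621 × 98.857 × 3.7358 = 45648
Final = 4.00 mg/mL / 45648 = 8.763 × 10^-5 mg/mL = 0.0876 μg/mL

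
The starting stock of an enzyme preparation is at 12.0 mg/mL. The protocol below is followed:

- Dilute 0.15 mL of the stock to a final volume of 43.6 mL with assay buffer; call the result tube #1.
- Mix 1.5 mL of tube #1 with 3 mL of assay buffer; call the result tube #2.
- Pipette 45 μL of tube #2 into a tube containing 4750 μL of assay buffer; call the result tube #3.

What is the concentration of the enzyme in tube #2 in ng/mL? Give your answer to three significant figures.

1.38 × 10^4 ng/mL

Step 1: 0.15 mL brought to 43.6 mL → factor 43.6/0.15 = 290.67
Step 2: 1.5 mL + 3 mL = 4.5 mL total → factor 4.5/1.5 = 3
Dilution factor through tube #2 = 290.67 × 3 = 872
[tube #2] = 12.0 mg/mL / 872 = 0.01376 mg/mL = 1.38 × 10^4 ng/mL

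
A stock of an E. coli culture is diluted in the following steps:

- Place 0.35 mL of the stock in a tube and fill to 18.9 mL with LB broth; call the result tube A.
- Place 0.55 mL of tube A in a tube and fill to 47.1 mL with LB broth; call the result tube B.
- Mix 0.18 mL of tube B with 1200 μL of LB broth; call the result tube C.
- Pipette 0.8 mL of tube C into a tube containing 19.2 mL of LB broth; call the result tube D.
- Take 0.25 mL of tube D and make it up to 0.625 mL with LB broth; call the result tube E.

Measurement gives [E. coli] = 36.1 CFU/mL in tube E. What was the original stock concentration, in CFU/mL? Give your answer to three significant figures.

Step 1: 0.35 mL brought to 18.9 mL → factor 18.9/0.35 = 54
Step 2: 0.55 mL brought to 47.1 mL → factor 47.1/0.55 = 85.636
Step 3: 0.18 mL + 1200 μL = 1.38 mL total → factor 1.38/0.18 = 7.6667
Step 4: 0.8 mL + 19.2 mL = 20 mL total → factor 20/0.8 = 25
Step 5: 0.25 mL brought to 0.625 mL → factor 0.625/0.25 = 2.5
Overall dilution factor = 54 × 85.636 × 7.6667 × 25 × 2.5 = 2.2158 × 10^6
Stock = 36.1 CFU/mL × 2.2158 × 10^6 = 8.00 × 10^7 CFU/mL

8.00 × 10^7 CFU/mL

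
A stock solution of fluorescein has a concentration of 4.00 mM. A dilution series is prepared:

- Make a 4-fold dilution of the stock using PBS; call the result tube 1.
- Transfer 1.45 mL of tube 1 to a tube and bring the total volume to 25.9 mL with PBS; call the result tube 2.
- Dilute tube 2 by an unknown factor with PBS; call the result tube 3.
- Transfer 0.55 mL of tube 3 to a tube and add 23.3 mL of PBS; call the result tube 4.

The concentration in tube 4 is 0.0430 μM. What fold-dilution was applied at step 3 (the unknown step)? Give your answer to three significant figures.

Step 1: 4-fold → factor 4
Step 2: 1.45 mL brought to 25.9 mL → factor 25.9/1.45 = 17.862
Step 3: unknown factor x
Step 4: 0.55 mL + 23.3 mL = 23.85 mL total → factor 23.85/0.55 = 43.364
Product of known-step factors = 3098.3
Overall factor = 4.00 mM / (0.0430 μM) = 93023
x = 93023 / 3098.3 = 30.0

30.0-fold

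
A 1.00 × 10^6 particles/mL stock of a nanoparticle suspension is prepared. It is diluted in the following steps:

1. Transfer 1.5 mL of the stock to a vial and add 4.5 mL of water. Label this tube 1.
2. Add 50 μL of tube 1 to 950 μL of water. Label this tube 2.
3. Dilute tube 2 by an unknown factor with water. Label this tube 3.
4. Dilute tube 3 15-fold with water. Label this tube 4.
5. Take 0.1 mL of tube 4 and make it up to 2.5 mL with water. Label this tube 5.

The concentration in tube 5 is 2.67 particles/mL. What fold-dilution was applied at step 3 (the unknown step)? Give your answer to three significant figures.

12.5-fold

Step 1: 1.5 mL + 4.5 mL = 6 mL total → factor 6/1.5 = 4
Step 2: 50 μL + 950 μL = 1000 μL total → factor 1000/50 = 20
Step 3: unknown factor x
Step 4: 15-fold → factor 15
Step 5: 0.1 mL brought to 2.5 mL → factor 2.5/0.1 = 25
Product of known-step factors = 30000
Overall factor = 1.00 × 10^6 particles/mL / (2.67 particles/mL) = 3.7453 × 10^5
x = 3.7453 × 10^5 / 30000 = 12.5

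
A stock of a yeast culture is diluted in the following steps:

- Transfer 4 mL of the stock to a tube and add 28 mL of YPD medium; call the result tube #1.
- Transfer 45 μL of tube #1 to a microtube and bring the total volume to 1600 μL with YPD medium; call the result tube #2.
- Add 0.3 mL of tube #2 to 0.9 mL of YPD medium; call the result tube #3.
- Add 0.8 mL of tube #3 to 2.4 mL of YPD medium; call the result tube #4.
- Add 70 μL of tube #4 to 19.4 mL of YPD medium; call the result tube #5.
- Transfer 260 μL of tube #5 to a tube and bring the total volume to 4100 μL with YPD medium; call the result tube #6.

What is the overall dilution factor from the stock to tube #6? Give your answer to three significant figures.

Step 1: 4 mL + 28 mL = 32 mL total → factor 32/4 = 8
Step 2: 45 μL brought to 1600 μL → factor 1600/45 = 35.556
Step 3: 0.3 mL + 0.9 mL = 1.2 mL total → factor 1.2/0.3 = 4
Step 4: 0.8 mL + 2.4 mL = 3.2 mL total → factor 3.2/0.8 = 4
Step 5: 70 μL + 19.4 mL = 19470 μL total → factor 19470/70 = 278.14
Step 6: 260 μL brought to 4100 μL → factor 4100/260 = 15.769
Overall dilution factor = 8 × 35.556 × 4 × 4 × 278.14 × 15.769 = 1.9962 × 10^7

2.00 × 10^7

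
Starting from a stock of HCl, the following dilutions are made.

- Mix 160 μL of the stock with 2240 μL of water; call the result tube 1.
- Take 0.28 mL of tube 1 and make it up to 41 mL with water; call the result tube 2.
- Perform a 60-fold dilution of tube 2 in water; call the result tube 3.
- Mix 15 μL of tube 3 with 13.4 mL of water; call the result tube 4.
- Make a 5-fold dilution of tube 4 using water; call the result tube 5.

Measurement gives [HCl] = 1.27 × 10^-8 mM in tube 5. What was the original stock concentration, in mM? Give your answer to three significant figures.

Step 1: 160 μL + 2240 μL = 2400 μL total → factor 2400/160 = 15
Step 2: 0.28 mL brought to 41 mL → factor 41/0.28 = 146.43
Step 3: 60-fold → factor 60
Step 4: 15 μL + 13.4 mL = 13415 μL total → factor 13415/15 = 894.33
Step 5: 5-fold → factor 5
Overall dilution factor = 15 × 146.43 × 60 × 894.33 × 5 = 5.893 × 10^8
Stock = 1.27 × 10^-8 mM × 5.893 × 10^8 = 7.48 mM

7.48 mM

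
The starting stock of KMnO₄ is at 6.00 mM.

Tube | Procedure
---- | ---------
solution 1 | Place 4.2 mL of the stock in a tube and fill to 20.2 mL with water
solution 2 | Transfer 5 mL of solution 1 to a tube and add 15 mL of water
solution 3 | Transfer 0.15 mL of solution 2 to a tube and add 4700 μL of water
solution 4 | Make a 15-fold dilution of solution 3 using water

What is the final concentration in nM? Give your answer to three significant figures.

Step 1: 4.2 mL brought to 20.2 mL → factor 20.2/4.2 = 4.8095
Step 2: 5 mL + 15 mL = 20 mL total → factor 20/5 = 4
Step 3: 0.15 mL + 4700 μL = 4.85 mL total → factor 4.85/0.15 = 32.333
Step 4: 15-fold → factor 15
Overall dilution factor = 4.8095 × 4 × 32.333 × 15 = 9330.5
Final = 6.00 mM / 9330.5 = 0.0006431 mM = 643 nM

643 nM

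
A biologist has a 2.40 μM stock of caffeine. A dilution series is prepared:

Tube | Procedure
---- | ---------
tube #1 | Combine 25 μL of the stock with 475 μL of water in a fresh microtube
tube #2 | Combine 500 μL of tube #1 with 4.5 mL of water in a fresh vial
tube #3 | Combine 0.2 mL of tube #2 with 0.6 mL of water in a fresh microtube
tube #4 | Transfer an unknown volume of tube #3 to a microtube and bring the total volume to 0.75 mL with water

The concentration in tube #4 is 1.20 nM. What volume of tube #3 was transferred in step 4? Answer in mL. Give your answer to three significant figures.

Step 1: 25 μL + 475 μL = 500 μL total → factor 500/25 = 20
Step 2: 500 μL + 4.5 mL = 5000 μL total → factor 5000/500 = 10
Step 3: 0.2 mL + 0.6 mL = 0.8 mL total → factor 0.8/0.2 = 4
Step 4: v brought to 0.75 mL → factor = 0.75 mL/v
Product of known-step factors = 800
Overall factor = 2.40 μM / (1.20 nM) = 2000
Step-4 factor = 2000 / 800 = 2.5
v = 0.75 mL / 2.5 = 0.300 mL

0.300 mL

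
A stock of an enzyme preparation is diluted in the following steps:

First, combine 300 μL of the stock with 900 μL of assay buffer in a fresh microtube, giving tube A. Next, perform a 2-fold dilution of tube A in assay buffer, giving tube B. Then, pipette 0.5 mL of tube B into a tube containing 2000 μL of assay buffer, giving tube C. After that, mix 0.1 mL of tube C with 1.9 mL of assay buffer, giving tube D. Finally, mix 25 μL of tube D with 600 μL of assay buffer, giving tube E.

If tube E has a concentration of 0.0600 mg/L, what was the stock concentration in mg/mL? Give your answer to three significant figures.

Step 1: 300 μL + 900 μL = 1200 μL total → factor 1200/300 = 4
Step 2: 2-fold → factor 2
Step 3: 0.5 mL + 2000 μL = 2.5 mL total → factor 2.5/0.5 = 5
Step 4: 0.1 mL + 1.9 mL = 2 mL total → factor 2/0.1 = 20
Step 5: 25 μL + 600 μL = 625 μL total → factor 625/25 = 25
Overall dilution factor = 4 × 2 × 5 × 20 × 25 = 20000
Stock = 0.0600 mg/L × 20000 = 1200 mg/L = 1.20 mg/mL

1.20 mg/mL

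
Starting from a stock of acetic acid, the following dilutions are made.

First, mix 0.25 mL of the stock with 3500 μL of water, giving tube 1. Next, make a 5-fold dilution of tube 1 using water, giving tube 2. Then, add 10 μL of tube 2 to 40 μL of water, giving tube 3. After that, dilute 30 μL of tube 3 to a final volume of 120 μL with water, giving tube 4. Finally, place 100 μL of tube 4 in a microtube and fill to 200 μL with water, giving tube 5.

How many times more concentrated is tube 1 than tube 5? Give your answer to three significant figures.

200

Step 1: 0.25 mL + 3500 μL = 3.75 mL total → factor 3.75/0.25 = 15
Step 2: 5-fold → factor 5
Step 3: 10 μL + 40 μL = 50 μL total → factor 50/10 = 5
Step 4: 30 μL brought to 120 μL → factor 120/30 = 4
Step 5: 100 μL brought to 200 μL → factor 200/100 = 2
Dilution factor to tube 1 = 15; to tube 5 = 3000
[tube 1]/[tube 5] = (factor to tube 5)/(factor to tube 1) = 3000/15 = 200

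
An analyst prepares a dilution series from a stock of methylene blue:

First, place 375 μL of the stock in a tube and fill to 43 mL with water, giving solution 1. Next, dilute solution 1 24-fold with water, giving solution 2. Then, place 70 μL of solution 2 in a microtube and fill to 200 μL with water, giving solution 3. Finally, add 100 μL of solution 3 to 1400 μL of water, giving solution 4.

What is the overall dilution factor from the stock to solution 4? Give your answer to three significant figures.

Step 1: 375 μL brought to 43 mL → factor 43000/375 = 114.67
Step 2: 24-fold → factor 24
Step 3: 70 μL brought to 200 μL → factor 200/70 = 2.8571
Step 4: 100 μL + 1400 μL = 1500 μL total → factor 1500/100 = 15
Overall dilution factor = 114.67 × 24 × 2.8571 × 15 = 1.1794 × 10^5

1.18 × 10^5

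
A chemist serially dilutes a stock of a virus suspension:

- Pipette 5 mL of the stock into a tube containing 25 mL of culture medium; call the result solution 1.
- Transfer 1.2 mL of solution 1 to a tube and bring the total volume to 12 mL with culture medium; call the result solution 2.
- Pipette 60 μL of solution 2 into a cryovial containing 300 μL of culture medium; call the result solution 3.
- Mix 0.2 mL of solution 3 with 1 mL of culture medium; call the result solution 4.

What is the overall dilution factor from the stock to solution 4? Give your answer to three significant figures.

2.16 × 10^3

Step 1: 5 mL + 25 mL = 30 mL total → factor 30/5 = 6
Step 2: 1.2 mL brought to 12 mL → factor 12/1.2 = 10
Step 3: 60 μL + 300 μL = 360 μL total → factor 360/60 = 6
Step 4: 0.2 mL + 1 mL = 1.2 mL total → factor 1.2/0.2 = 6
Overall dilution factor = 6 × 10 × 6 × 6 = 2160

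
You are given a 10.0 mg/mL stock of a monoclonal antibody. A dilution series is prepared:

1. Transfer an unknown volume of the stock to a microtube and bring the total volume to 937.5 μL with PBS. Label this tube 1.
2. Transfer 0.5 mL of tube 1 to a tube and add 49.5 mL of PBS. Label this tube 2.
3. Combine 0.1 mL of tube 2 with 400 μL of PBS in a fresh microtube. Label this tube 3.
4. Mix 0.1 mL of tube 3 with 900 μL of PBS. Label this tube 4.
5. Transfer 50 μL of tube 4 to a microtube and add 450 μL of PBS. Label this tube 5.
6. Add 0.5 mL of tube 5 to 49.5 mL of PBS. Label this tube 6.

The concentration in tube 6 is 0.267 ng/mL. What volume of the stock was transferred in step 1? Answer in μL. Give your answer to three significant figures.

Step 1: v brought to 937.5 μL → factor = 937.5 μL/v
Step 2: 0.5 mL + 49.5 mL = 50 mL total → factor 50/0.5 = 100
Step 3: 0.1 mL + 400 μL = 0.5 mL total → factor 0.5/0.1 = 5
Step 4: 0.1 mL + 900 μL = 1 mL total → factor 1/0.1 = 10
Step 5: 50 μL + 450 μL = 500 μL total → factor 500/50 = 10
Step 6: 0.5 mL + 49.5 mL = 50 mL total → factor 50/0.5 = 100
Product of known-step factors = 5 × 10^6
Overall factor = 10.0 mg/mL / (0.267 ng/mL) = 3.7453 × 10^7
Step-1 factor = 3.7453 × 10^7 / 5 × 10^6 = 7.4906
v = 937.5 μL / 7.4906 = 125 μL

125 μL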